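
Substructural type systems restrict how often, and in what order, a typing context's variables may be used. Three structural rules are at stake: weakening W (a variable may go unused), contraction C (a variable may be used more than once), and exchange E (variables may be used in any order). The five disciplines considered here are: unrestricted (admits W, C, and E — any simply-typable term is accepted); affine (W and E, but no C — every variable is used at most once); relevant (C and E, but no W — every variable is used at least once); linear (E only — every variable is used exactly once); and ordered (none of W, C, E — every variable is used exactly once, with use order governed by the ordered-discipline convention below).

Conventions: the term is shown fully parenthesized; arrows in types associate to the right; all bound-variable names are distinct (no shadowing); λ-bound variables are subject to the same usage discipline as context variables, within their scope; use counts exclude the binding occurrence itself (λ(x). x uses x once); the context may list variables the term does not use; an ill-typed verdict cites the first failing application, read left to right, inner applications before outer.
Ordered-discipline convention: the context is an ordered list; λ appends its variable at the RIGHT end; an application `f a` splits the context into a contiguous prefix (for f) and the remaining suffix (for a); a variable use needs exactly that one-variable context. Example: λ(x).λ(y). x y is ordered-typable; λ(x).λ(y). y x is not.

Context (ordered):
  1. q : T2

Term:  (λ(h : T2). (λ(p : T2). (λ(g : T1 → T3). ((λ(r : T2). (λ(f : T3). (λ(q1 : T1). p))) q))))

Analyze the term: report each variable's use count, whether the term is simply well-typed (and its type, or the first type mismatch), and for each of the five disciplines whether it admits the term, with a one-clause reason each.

usage: q: 1; h [bound]: 0; p [bound]: 1; g [bound]: 0; r [bound]: 0; f [bound]: 0; q1 [bound]: 0
left-to-right use order: p, q
typing: the term checks, with type T2 → T2 → (T1 → T3) → T3 → T1 → T2
ordered: ✗, h, g, r, f, q1 left unused
linear: ✗, h, g, r, f, q1 left unused
affine: ✓, at most one use each (q, h, p, g, r, f, q1)
relevant: ✗, h, g, r, f, q1 left unused
unrestricted: ✓, type-checks (T2 → T2 → (T1 → T3) → T3 → T1 → T2) and nothing is barred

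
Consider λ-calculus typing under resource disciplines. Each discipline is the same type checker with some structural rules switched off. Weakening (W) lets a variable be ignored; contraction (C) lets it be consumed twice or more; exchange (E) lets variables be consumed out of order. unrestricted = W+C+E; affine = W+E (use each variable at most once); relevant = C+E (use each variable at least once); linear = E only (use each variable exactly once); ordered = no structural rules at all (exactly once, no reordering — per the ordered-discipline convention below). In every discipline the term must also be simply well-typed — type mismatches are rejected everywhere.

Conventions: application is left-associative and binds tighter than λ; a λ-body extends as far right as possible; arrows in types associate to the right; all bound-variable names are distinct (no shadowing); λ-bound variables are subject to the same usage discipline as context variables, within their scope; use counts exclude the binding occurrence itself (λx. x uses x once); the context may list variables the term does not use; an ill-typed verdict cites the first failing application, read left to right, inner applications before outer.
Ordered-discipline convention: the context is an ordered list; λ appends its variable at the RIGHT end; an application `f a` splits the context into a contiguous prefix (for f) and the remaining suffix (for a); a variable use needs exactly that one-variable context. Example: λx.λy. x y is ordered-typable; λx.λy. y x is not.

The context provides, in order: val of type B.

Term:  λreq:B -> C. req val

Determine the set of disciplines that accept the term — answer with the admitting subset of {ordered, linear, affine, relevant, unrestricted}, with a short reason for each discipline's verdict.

accepted by: linear, affine, relevant, unrestricted
usage: val=1; req (bound)=1
use order (left to right): req, val
typing: well-typed — term : (B -> C) -> C
ordered ✗ (no contiguous prefix/suffix split fits req, val)
linear ✓ (val, req: one use apiece)
affine ✓ (at most one use each (val, req))
relevant ✓ (every one of val, req appears)
unrestricted ✓ (typability at (B -> C) -> C is all that's needed)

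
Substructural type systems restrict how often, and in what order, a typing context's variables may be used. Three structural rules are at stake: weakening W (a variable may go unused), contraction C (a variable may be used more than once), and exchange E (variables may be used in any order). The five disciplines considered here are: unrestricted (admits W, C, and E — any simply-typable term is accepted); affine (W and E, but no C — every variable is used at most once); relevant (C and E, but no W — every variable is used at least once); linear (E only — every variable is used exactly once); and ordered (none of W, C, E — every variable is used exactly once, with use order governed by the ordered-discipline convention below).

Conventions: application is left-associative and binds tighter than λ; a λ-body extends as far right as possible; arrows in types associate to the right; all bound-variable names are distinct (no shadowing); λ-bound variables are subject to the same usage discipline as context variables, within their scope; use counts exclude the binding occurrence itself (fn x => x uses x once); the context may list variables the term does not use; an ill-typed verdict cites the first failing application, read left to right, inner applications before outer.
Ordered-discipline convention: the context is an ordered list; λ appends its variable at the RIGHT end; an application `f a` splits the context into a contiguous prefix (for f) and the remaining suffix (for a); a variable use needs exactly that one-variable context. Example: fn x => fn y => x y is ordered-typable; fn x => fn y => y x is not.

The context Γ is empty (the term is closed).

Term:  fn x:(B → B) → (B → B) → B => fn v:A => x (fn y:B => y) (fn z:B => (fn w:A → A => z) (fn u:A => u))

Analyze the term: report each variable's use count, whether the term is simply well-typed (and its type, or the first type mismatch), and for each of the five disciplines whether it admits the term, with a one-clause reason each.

variable uses: x (bound)=1, v (bound)=0, y (bound)=1, z (bound)=1, w (bound)=0, u (bound)=1
uses in reading order: x, y, z, u
typing: well-typed — term : ((B → B) → (B → B) → B) → A → B
ordered: ✗ — needs weakening: v, w unused
linear: ✗ — needs weakening: v, w unused
affine: ✓ — none of x, v, y, z, w, u used more than once
relevant: ✗ — needs weakening: v, w unused
unrestricted: ✓ — simply typable at ((B → B) → (B → B) → B) → A → B; W, C, E all held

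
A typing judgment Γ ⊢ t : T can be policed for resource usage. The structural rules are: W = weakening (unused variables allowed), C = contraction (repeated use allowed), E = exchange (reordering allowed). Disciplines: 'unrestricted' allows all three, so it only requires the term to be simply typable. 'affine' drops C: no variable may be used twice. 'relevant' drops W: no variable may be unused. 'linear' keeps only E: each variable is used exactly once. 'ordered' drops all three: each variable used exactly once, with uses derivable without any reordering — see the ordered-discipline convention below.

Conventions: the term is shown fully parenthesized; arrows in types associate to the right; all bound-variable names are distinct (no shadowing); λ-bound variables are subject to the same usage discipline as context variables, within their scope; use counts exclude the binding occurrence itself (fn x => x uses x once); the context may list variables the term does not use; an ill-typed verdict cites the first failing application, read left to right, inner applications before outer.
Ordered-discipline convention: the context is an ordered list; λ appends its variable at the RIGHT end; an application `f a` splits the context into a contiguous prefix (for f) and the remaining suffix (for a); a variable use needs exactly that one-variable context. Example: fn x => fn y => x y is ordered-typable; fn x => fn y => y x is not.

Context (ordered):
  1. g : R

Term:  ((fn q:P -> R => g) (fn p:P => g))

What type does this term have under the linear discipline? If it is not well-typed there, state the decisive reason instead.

not well-typed under linear — needs contraction — g ×2; needs weakening: q, p unused
use counts: g ×2, q (bound) ×0, p (bound) ×0
use order (left to right): g, g
typing: ✓ — R
per-discipline verdicts: ordered ✗; linear ✗; affine ✗; relevant ✗; unrestricted ✓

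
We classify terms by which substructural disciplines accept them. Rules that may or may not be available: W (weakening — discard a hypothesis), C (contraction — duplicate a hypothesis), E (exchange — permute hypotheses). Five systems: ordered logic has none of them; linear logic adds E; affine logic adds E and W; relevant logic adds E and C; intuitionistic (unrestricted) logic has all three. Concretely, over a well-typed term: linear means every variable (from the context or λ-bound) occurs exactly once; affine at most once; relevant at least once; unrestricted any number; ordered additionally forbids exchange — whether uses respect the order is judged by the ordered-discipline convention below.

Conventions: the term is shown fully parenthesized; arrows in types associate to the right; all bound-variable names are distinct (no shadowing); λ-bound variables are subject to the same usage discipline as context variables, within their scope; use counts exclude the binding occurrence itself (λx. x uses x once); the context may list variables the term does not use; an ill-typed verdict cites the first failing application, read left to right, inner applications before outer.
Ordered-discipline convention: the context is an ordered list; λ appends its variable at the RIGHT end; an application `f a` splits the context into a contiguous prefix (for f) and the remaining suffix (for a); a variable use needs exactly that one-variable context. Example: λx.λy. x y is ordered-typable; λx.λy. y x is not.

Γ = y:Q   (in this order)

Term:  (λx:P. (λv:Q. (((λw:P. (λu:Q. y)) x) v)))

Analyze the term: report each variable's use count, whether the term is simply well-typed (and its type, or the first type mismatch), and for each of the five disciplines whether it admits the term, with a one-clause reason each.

usage: y=1; x (bound)=1; v (bound)=1; w (bound)=0; u (bound)=0
uses in reading order: y, x, v
typing: well-typed — term : P → Q → Q
ordered: ✗ — unused: w, u — weakening required
linear: ✗ — unused: w, u — weakening required
affine: ✓ — y, x, v, w, u: no repeats, contraction unneeded
relevant: ✗ — unused: w, u — weakening required
unrestricted: ✓ — type-checks (P → Q → Q) and nothing is barred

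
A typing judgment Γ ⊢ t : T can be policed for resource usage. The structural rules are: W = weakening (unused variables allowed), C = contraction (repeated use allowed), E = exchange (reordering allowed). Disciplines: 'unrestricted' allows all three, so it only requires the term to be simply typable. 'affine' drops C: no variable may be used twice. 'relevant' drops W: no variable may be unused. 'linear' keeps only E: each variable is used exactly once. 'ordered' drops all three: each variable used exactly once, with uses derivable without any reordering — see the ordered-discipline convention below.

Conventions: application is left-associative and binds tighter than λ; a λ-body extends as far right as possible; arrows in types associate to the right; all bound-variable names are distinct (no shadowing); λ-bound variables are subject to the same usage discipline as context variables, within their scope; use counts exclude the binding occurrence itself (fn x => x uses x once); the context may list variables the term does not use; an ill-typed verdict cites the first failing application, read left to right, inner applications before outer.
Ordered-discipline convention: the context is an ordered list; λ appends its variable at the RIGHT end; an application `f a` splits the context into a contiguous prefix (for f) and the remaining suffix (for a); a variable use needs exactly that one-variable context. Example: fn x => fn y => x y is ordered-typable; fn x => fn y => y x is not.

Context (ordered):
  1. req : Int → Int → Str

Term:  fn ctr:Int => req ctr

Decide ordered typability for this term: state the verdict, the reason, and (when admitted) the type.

yes — req, ctr: once each, no exchange needed; term : Int → Int → Str
use counts: req: 1, ctr (λ-bound): 1
order of uses: req, ctr
typing: well-typed at Int → Int → Str
summary: ordered ✓; linear ✓; affine ✓; relevant ✓; unrestricted ✓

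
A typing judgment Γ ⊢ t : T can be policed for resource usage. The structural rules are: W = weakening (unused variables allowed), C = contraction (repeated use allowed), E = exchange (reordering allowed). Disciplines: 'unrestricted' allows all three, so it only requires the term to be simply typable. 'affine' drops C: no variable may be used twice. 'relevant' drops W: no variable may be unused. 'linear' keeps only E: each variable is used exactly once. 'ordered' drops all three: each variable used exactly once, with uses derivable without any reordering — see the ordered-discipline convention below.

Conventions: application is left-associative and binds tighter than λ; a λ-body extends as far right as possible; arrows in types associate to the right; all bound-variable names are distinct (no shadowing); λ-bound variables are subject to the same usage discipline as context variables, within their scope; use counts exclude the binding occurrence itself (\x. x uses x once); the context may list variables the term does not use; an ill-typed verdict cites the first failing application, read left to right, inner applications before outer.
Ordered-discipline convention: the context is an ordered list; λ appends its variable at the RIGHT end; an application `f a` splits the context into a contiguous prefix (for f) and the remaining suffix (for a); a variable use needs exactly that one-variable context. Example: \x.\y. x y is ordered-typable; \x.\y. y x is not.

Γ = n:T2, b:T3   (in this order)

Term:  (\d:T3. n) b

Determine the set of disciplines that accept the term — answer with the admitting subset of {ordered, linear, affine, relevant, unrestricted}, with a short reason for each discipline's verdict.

admitted by: affine, unrestricted
variable uses: n: 1; b: 1; d (λ-bound): 0
uses in reading order: n, b
typing: the term checks, with type T2
ordered: ✗, unused: d — weakening required
linear: ✗, unused: d — weakening required
affine: ✓, none of n, b, d used more than once
relevant: ✗, unused: d — weakening required
unrestricted: ✓, well-typed at T2; no restrictions here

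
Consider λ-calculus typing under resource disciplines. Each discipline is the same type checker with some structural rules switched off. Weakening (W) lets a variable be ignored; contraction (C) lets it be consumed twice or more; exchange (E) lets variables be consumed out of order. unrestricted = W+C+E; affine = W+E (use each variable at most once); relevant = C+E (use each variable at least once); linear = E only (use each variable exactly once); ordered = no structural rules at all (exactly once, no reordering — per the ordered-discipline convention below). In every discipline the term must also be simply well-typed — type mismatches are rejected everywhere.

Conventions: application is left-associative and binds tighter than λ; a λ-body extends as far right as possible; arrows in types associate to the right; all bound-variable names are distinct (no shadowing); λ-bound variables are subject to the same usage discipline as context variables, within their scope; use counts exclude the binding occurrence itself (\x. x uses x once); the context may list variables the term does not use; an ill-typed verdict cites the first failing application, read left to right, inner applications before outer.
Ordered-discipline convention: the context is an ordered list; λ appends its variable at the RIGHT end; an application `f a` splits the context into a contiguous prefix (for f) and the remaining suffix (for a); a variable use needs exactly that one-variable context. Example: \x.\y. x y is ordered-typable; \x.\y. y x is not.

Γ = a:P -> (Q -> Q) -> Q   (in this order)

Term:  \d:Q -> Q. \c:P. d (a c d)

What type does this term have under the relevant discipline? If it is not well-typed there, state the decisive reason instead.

term : (Q -> Q) -> P -> Q
use counts: a ×1, d (λ-bound) ×2, c (λ-bound) ×1
order of uses: d, a, c, d
typing: well-typed — term : (Q -> Q) -> P -> Q
across the five disciplines: ordered ✗ | linear ✗ | affine ✗ | relevant ✓ | unrestricted ✓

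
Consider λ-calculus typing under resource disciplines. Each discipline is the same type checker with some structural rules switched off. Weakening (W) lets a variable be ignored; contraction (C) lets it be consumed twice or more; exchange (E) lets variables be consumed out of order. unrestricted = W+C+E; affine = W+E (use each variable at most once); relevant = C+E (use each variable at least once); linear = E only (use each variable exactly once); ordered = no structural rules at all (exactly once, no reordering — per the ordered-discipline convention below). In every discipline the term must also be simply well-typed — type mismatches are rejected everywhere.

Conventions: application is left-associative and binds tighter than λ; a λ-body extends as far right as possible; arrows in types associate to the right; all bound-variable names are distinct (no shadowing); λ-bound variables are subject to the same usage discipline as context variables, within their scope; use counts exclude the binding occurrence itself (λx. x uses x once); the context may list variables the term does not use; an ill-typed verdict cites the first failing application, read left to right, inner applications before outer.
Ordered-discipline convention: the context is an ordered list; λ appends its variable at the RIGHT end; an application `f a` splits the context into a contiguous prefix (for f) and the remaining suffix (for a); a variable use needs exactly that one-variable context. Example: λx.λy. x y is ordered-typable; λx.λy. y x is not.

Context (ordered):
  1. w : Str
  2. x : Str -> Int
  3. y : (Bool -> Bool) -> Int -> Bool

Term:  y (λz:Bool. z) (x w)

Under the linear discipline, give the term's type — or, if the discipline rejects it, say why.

term : Bool
use counts: w: 1; x: 1; y: 1; z (bound): 1
order of uses: y, z, x, w
typing: well-typed — term : Bool
across the five disciplines: ordered ✗ | linear ✓ | affine ✓ | relevant ✓ | unrestricted ✓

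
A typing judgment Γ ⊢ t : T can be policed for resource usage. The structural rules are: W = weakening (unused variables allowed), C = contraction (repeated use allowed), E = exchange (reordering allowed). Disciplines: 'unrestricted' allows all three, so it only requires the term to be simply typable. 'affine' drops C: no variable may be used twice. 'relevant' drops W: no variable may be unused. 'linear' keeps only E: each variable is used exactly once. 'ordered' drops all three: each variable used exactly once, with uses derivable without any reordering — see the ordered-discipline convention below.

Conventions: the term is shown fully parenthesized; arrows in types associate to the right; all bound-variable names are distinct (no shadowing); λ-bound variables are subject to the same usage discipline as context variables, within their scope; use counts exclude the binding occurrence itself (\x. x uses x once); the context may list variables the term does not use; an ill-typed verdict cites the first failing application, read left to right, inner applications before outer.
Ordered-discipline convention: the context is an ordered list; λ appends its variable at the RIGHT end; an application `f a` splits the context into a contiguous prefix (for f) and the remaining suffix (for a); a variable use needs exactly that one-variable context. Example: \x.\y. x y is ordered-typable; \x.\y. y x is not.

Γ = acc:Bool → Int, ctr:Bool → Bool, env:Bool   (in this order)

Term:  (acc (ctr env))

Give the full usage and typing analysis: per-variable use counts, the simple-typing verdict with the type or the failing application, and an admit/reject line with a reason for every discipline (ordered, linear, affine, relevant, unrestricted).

usage: acc: 1×, ctr: 1×, env: 1×
uses in reading order: acc, ctr, env
typing: ✓ — Int
ordered ✓ (acc, ctr, env once each; derivable with no W/C/E)
linear ✓ (exactly-once usage across acc, ctr, env)
affine ✓ (none of acc, ctr, env used more than once)
relevant ✓ (acc, ctr, env: all used, weakening unneeded)
unrestricted ✓ (well-typed at Int; no restrictions here)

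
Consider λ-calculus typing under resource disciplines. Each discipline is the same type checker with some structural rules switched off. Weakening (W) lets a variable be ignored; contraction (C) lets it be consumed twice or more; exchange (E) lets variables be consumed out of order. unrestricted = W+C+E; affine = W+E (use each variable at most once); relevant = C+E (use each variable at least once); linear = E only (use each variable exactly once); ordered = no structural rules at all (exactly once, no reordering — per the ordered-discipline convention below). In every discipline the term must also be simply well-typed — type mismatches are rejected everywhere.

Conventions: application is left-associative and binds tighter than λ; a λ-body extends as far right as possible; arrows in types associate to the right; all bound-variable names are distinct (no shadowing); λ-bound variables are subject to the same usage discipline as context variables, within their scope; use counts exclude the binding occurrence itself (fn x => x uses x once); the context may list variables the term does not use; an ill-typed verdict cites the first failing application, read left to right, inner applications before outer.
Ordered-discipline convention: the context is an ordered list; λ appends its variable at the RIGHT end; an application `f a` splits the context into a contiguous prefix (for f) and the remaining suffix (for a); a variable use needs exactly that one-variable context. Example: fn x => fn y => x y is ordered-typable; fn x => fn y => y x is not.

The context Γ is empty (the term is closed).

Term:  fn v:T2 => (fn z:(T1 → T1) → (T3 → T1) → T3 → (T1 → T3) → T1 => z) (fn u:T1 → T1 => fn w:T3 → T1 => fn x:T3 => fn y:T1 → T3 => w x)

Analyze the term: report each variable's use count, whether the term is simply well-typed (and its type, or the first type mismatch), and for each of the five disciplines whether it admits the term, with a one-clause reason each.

use counts: v (bound): 0×, z (bound): 1×, u (bound): 0×, w (bound): 1×, x (bound): 1×, y (bound): 0×
uses in reading order: z, w, x
typing: the term checks, with type T2 → (T1 → T1) → (T3 → T1) → T3 → (T1 → T3) → T1
ordered ✗ (unused: v, u, y — weakening required)
linear ✗ (unused: v, u, y — weakening required)
affine ✓ (none of v, z, u, w, x, y used more than once)
relevant ✗ (unused: v, u, y — weakening required)
unrestricted ✓ (well-typed at T2 → (T1 → T1) → (T3 → T1) → T3 → (T1 → T3) → T1; no restrictions here)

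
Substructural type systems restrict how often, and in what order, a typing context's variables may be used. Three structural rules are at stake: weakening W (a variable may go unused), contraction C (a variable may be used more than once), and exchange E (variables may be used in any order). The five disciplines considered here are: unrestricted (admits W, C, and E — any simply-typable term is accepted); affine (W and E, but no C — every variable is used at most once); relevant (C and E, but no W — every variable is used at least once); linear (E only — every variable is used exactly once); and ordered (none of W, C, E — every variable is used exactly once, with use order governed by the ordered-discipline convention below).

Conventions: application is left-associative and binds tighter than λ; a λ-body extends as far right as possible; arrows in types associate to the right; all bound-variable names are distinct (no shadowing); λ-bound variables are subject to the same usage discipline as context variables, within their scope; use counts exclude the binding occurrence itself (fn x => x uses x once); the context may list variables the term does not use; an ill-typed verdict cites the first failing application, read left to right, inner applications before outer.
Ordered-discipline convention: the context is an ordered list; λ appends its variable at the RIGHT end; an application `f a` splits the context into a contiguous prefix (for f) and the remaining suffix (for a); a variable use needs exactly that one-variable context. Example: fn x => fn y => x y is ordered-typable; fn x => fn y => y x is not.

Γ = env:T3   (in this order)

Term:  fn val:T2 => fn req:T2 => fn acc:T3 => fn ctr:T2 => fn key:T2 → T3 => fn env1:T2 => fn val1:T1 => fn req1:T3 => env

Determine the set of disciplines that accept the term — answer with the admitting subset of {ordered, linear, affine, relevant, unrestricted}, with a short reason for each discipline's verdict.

admitting disciplines: affine, unrestricted
usage: env=1; val [bound]=0; req [bound]=0; acc [bound]=0; ctr [bound]=0; key [bound]=0; env1 [bound]=0; val1 [bound]=0; req1 [bound]=0
order of uses: env
typing: ✓ — T2 → T2 → T3 → T2 → (T2 → T3) → T2 → T1 → T3 → T3
ordered: ✗ — unused: val, req, acc, ctr, key, env1, val1, req1 — weakening required
linear: ✗ — unused: val, req, acc, ctr, key, env1, val1, req1 — weakening required
affine: ✓ — env, val, req, acc, ctr, key, env1, val1, req1: no repeats, contraction unneeded
relevant: ✗ — unused: val, req, acc, ctr, key, env1, val1, req1 — weakening required
unrestricted: ✓ — type-checks (T2 → T2 → T3 → T2 → (T2 → T3) → T2 → T1 → T3 → T3) and nothing is barred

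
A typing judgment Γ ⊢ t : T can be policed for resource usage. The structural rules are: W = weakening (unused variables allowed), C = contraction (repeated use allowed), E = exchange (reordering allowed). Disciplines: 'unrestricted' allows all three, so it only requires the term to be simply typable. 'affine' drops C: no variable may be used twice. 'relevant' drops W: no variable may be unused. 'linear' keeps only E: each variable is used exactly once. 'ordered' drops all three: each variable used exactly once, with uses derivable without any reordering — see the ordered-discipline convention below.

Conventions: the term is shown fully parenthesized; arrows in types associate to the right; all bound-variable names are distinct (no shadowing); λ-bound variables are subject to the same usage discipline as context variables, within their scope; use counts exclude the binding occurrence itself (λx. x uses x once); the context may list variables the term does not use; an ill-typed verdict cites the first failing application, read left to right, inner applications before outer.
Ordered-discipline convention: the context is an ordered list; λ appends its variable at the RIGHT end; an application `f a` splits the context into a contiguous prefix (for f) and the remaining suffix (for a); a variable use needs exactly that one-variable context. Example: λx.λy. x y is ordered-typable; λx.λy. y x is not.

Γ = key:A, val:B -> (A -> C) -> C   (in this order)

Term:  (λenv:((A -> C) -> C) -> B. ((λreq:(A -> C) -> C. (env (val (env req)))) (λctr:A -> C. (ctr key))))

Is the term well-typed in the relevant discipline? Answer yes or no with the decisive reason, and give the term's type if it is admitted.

yes — every one of key, val, env, req, ctr appears; term : (((A -> C) -> C) -> B) -> B
variable uses: key ×1, val ×1, env (λ-bound) ×2, req (λ-bound) ×1, ctr (λ-bound) ×1
left-to-right use order: env, val, env, req, ctr, key
typing: well-typed at (((A -> C) -> C) -> B) -> B
all disciplines: ordered ✗; linear ✗; affine ✗; relevant ✓; unrestricted ✓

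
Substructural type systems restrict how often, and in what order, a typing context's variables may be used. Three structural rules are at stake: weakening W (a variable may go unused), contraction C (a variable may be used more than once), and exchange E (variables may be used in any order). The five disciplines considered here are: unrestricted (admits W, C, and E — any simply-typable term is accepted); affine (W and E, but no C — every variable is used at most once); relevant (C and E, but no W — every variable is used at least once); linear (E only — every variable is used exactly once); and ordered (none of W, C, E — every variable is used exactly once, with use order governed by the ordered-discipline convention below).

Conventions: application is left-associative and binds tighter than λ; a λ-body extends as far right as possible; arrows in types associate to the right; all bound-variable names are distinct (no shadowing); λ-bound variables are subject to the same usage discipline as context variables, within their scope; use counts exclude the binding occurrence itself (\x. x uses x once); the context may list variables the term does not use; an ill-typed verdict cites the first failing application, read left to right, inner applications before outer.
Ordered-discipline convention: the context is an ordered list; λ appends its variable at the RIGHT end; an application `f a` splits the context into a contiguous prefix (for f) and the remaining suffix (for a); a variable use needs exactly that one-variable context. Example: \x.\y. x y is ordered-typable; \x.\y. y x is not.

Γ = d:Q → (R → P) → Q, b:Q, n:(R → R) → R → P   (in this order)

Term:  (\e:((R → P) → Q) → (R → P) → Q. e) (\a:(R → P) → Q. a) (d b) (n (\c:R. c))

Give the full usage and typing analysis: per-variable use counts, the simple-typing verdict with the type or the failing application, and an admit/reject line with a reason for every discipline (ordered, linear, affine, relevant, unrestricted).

counts: d: 1×; b: 1×; n: 1×; e (λ-bound): 1×; a (λ-bound): 1×; c (λ-bound): 1×
left-to-right use order: e, a, d, b, n, c
typing: well-typed — term : Q
ordered: ✓, single-use (d, b, n, e, a, c), ordered derivation ok
linear: ✓, each of d, b, n, e, a, c used exactly once
affine: ✓, at most one use each (d, b, n, e, a, c)
relevant: ✓, every one of d, b, n, e, a, c appears
unrestricted: ✓, type-checks (Q) and nothing is barred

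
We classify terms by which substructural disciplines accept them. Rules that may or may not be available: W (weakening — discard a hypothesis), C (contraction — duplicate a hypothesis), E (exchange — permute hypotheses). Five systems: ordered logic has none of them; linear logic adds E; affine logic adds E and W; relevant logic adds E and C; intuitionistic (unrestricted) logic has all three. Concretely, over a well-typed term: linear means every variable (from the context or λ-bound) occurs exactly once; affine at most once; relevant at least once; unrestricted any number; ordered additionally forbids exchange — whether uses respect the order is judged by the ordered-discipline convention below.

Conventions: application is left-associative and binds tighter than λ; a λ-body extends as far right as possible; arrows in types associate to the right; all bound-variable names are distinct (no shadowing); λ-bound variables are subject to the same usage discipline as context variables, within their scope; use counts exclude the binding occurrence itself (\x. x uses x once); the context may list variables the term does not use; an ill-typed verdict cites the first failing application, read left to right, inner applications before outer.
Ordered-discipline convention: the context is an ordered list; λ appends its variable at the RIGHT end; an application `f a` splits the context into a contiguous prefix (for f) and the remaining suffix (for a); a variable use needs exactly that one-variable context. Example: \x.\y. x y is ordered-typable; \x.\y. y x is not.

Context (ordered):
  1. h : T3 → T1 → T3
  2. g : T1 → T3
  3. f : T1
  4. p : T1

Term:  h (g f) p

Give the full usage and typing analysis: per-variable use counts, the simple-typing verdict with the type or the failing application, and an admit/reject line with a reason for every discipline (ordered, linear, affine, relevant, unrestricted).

variable uses: h ×1; g ×1; f ×1; p ×1
order of uses: h, g, f, p
typing: well-typed at T3
ordered: ✓ — h, g, f, p: once each, no exchange needed
linear: ✓ — single use per variable (h, g, f, p)
affine: ✓ — no duplicate uses among h, g, f, p
relevant: ✓ — at least one use each (h, g, f, p)
unrestricted: ✓ — well-typed at T3; no restrictions here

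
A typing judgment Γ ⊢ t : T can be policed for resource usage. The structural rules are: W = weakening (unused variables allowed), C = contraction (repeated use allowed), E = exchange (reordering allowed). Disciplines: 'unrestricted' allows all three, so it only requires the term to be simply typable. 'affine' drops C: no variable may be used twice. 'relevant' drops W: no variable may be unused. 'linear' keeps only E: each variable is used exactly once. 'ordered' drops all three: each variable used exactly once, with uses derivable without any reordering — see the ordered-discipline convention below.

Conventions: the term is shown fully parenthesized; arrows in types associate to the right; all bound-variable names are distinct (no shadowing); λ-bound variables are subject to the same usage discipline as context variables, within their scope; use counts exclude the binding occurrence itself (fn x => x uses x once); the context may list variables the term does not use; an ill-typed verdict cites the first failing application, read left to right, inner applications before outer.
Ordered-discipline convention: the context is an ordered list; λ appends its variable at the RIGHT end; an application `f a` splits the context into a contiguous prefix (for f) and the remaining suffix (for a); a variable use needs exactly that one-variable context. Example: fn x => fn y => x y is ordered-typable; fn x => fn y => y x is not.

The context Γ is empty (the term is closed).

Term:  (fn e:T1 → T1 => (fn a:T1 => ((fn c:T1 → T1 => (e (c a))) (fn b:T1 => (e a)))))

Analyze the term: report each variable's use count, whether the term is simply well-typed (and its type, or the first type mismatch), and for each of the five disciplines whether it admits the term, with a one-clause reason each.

usage: e [bound]: 2, a [bound]: 2, c [bound]: 1, b [bound]: 0
left-to-right use order: e, c, a, e, a
typing: well-typed — term : (T1 → T1) → T1 → T1
ordered ✗ (uses contraction: e ×2, a ×2; needs weakening: b unused)
linear ✗ (uses contraction: e ×2, a ×2; needs weakening: b unused)
affine ✗ (uses contraction: e ×2, a ×2)
relevant ✗ (needs weakening: b unused)
unrestricted ✓ (well-typed at (T1 → T1) → T1 → T1; no restrictions here)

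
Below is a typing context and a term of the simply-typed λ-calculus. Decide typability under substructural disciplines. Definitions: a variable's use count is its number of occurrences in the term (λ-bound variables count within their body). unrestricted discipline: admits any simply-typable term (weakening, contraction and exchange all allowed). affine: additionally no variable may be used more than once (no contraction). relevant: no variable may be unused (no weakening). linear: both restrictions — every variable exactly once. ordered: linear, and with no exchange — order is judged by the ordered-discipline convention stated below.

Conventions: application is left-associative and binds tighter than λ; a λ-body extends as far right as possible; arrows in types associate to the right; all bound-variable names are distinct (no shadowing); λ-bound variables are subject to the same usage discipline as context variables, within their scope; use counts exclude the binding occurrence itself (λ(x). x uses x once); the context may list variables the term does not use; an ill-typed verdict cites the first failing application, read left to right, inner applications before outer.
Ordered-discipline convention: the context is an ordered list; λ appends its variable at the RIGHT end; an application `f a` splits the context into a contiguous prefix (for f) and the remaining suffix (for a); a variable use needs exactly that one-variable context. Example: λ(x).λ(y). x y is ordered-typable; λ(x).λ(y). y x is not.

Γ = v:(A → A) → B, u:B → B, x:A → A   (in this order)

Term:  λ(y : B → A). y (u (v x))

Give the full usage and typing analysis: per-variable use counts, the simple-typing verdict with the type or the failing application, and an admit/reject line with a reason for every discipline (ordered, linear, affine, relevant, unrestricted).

variable uses: v: 1×; u: 1×; x: 1×; y (λ-bound): 1×
use order (left to right): y, u, v, x
typing: ✓ — (B → A) → A
ordered: ✗ — no ordered split (uses run y, u, v, x)
linear: ✓ — exactly-once usage across v, u, x, y
affine: ✓ — at most one use each (v, u, x, y)
relevant: ✓ — every one of v, u, x, y appears
unrestricted: ✓ — well-typed at (B → A) → A; no restrictions here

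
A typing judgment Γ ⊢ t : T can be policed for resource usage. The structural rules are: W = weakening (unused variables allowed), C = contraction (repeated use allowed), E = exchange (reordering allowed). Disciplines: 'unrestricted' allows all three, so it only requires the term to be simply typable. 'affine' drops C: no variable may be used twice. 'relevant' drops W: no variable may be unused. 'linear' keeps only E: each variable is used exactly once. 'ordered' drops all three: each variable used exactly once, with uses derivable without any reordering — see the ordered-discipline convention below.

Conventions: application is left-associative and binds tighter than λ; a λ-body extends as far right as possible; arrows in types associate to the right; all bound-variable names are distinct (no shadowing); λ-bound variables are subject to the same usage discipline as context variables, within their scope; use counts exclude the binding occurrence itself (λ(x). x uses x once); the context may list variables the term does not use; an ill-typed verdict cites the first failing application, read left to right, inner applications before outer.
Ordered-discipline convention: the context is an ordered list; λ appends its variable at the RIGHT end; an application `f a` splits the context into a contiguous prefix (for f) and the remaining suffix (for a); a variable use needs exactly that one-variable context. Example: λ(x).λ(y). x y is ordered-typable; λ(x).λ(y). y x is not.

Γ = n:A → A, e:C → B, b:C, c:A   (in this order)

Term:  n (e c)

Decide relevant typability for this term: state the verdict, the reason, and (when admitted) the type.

no — not simply typable
counts: n ×1, e ×1, b ×0, c ×1
use order (left to right): n, e, c
typing: ill-typed: an argument A mismatches the expected C
all disciplines: ordered ✗, linear ✗, affine ✗, relevant ✗, unrestricted ✗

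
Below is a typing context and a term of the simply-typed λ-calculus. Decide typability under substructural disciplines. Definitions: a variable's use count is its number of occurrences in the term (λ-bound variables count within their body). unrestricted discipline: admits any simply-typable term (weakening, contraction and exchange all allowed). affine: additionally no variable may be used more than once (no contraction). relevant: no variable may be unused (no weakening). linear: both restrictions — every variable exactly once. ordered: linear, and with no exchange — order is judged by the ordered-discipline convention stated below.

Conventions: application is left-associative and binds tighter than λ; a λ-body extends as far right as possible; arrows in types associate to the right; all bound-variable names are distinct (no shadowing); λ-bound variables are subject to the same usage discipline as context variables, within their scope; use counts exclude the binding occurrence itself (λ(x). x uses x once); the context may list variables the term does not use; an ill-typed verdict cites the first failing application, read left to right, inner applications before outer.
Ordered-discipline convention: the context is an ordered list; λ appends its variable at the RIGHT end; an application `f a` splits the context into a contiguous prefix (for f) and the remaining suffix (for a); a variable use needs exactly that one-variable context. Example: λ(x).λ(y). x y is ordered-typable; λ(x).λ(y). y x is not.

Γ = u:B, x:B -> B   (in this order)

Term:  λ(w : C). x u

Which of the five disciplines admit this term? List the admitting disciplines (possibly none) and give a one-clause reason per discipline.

admitted in: affine, unrestricted
variable uses: u ×1; x ×1; w (bound) ×0
order of uses: x, u
typing: ✓ — C -> B
ordered ✗ (unused: w — weakening required)
linear ✗ (unused: w — weakening required)
affine ✓ (none of u, x, w used more than once)
relevant ✗ (unused: w — weakening required)
unrestricted ✓ (well-typed at C -> B; no restrictions here)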